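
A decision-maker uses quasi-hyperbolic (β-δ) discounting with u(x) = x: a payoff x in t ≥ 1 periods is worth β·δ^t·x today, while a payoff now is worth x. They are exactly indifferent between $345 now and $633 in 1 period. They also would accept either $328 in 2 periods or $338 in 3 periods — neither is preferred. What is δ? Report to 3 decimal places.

The second indifference involves only future payoffs, so β cancels: β·δ^2·328 = β·δ^3·338, giving δ = 328/338 = 0.97041.

δ ≈ 0.970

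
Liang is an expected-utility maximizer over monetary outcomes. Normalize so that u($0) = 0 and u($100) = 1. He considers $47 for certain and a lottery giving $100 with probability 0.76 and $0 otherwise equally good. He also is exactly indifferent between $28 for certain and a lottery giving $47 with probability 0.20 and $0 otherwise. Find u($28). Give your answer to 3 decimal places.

The first gamble pins u($47): it must equal 0.76·1 + 0.24·0 = 0.76.
The second indifference gives u($28) = 0.20·u($47) + 0.80·u($0) = 0.20·0.76 + 0.80·0.00 = 0.1520.

0.152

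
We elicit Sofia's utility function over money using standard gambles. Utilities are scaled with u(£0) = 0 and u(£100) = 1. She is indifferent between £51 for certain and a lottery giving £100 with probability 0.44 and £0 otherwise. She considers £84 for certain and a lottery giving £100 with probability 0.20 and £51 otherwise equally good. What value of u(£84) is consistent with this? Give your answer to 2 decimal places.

The first gamble pins u(£51): it must equal 0.44·1 + 0.56·0 = 0.44.
The second indifference gives u(£84) = 0.20·u(£100) + 0.80·u(£51) = 0.20·1.00 + 0.80·0.44 = 0.5520.

0.55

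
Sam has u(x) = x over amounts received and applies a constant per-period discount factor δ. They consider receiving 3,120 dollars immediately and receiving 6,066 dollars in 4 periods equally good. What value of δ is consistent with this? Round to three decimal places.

δ ≈ 0.847

Indifference means u(3120) = δ^4 · u(6066), so δ^4 = u(3120)/u(6066).
With u(x) = x: δ^4 = 3120/6066 = 0.51434.
Taking the 4th root: δ = 0.51434^(1/4) ≈ 0.847.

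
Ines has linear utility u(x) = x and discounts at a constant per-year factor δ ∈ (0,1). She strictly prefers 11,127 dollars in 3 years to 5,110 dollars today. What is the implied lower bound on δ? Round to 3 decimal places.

δ > 0.772

Under u(x) = x this choice says 5110 < δ^3·11127.
So δ^3 > 5110/11127 = 0.45924; taking the cube root of both positive sides preserves the inequality.
δ > (5110/11127)^(1/3) ≈ 0.772.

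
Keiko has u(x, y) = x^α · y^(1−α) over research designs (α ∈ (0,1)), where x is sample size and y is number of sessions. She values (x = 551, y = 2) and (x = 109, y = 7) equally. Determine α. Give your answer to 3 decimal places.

Indifference: 551^α · 2^(1−α) = 109^α · 7^(1−α).
Taking logs: α·ln 551 + (1−α)·ln 2 = α·ln 109 + (1−α)·ln 7, i.e. α·1.620387 = (1−α)·1.252763.
Thus α·(2.873150) = 1.252763, so α = 1.252763/2.873150 ≈ 0.436.

α ≈ 0.436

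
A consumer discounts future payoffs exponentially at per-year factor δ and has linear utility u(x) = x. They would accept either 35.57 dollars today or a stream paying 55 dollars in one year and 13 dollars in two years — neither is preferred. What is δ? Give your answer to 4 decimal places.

Present value of the stream is 55·δ + 13·δ². Indifference gives 55δ + 13δ² = 35.57.
That is, 13δ² + 55δ − 35.57 = 0, a quadratic in δ.
By the quadratic formula (taking the positive root), δ = (−55 + √4874.64) / 26 ≈ 0.5699.

δ ≈ 0.5699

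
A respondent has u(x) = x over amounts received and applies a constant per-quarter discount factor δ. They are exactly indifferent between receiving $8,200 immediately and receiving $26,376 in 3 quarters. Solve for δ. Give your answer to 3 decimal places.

Equating discounted utilities: u(8200) = δ^3·u(26376) ⇒ δ^3 = u(8200)/u(26376).
With u(x) = x: δ^3 = 8200/26376 = 0.31089.
Hence δ = (0.31089)^(1/3) = 0.67744.

δ ≈ 0.677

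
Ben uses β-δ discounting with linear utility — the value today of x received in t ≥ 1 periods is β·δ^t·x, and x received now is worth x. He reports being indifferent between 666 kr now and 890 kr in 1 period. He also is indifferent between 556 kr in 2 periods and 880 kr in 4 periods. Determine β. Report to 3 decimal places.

β ≈ 0.941

Both payoffs in the second observation are in the future, so β drops out: δ^2·556 = δ^4·880 ⇒ δ^2 = 556/880 = 0.63182, so δ = 0.79487.
Substituting δ into 666 = β·δ·890: β = 666/(707.434) ≈ 0.941.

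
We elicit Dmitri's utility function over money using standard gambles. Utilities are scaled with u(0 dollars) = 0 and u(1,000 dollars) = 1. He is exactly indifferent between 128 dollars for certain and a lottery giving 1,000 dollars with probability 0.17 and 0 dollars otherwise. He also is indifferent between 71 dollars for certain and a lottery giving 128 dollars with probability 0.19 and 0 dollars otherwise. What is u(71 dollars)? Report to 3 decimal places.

0.032

First, u(128 dollars) = 0.17·u(1,000 dollars) + 0.83·u(0 dollars) = 0.17.
Chaining: u(71 dollars) = 0.19·0.17 + 0.81·0.00 = 0.0323.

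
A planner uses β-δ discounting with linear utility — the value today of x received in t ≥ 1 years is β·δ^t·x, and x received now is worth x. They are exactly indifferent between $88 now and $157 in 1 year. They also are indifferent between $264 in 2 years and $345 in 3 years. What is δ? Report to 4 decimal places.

The second indifference involves only future payoffs, so β cancels: β·δ^2·264 = β·δ^3·345, giving δ = 264/345 = 0.76522.

δ ≈ 0.7652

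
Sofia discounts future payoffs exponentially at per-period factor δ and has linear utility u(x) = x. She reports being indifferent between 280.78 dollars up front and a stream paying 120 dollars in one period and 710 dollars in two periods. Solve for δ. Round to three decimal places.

Present value of the stream is 120·δ + 710·δ². Indifference gives 120δ + 710δ² = 280.78.
That is, 710δ² + 120δ − 280.78 = 0, a quadratic in δ.
δ = (−120 + √(120² + 4·710·280.78)) / (2·710) = (−120 + √811815.20) / 1420 ≈ 0.550.

δ ≈ 0.550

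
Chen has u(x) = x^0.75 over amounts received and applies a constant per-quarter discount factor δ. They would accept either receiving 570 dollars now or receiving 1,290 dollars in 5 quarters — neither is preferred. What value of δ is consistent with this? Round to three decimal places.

δ ≈ 0.885

Equating discounted utilities: u(570) = δ^5·u(1290) ⇒ δ^5 = u(570)/u(1290).
With u(x) = x^0.75: δ^5 = 570^0.75/1290^0.75 = (570/1290)^0.75 = 0.54196.
Hence δ = (0.54196)^(1/5) = 0.88469.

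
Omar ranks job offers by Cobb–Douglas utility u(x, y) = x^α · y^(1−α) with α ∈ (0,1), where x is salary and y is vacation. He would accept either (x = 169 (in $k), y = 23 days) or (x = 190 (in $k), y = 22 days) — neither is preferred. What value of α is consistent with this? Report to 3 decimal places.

The Cobb–Douglas utilities coincide, so 169^α·23^(1−α) = 190^α·22^(1−α).
Taking logs: α·ln 169 + (1−α)·ln 23 = α·ln 190 + (1−α)·ln 22, i.e. α·-0.117125 = (1−α)·-0.044452.
Thus α·(-0.161577) = -0.044452, so α = -0.044452/-0.161577 ≈ 0.275.

α ≈ 0.275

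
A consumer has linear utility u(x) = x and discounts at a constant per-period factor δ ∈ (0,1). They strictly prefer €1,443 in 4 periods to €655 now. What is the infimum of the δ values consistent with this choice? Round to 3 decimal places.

δ > 0.821

The preference means 655 < δ^4·1443.
Dividing by 1443: δ^4 > 0.45392. Both sides are positive, so the 4th root keeps the direction.
δ > 0.45392^(1/4) = 0.821.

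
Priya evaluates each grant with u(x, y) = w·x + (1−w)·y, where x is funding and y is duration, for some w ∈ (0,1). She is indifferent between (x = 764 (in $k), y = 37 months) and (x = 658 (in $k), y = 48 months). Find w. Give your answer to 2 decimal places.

Equating utilities: w·764 + (1−w)·37 = w·658 + (1−w)·48.
w·(764−658) = (1−w)·(48−37), i.e. w·106 = (1−w)·11.
Hence w = 11/(106+11) = 11/117 = 0.09.

w = 0.09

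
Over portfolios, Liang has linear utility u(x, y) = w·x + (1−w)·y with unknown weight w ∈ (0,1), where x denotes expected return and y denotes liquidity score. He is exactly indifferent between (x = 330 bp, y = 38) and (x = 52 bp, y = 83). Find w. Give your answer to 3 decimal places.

w = 0.139

Equating utilities: w·330 + (1−w)·38 = w·52 + (1−w)·83.
w·(330−52) = (1−w)·(83−38), i.e. w·278 = (1−w)·45.
The marginal rate of substitution is 45/278, so w = 45/(278+45) = 0.139.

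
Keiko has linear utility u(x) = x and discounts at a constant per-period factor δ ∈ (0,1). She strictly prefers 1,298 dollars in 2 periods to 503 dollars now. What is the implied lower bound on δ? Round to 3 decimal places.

Under u(x) = x this choice says 503 < δ^2·1298.
Hence δ^2 > 503/1298 = 0.38752, and x ↦ x^(1/2) is increasing on (0,∞).
δ > (503/1298)^(1/2) ≈ 0.623.

δ > 0.623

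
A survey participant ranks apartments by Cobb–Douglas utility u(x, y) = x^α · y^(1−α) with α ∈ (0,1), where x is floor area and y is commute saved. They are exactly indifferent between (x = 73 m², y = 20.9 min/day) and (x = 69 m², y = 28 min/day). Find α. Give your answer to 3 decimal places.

α ≈ 0.838

Set the two utilities equal: 73^α·20.9^(1−α) = 69^α·28^(1−α).
Rearrange to (73/69)^α = (28/20.9)^(1−α) and take logs: α·0.056353 = (1−α)·0.292455.
With A = 0.056353 and B = 0.292455: α·A = (1−α)·B, so α = B/(A+B) = 0.292455/0.348808 ≈ 0.838.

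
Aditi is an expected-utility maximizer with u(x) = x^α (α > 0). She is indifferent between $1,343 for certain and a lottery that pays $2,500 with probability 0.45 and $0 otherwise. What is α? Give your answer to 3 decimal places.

EU(lottery) = 0.45·2500^α + 0.55·0 = 0.45·2500^α.
Setting u(1343) equal to that: 1343^α = 0.45·2500^α ⇒ (1343/2500)^α = 0.45.
Take logs: α = ln 0.45 / ln(1343/2500) ≈ 1.28505.

α ≈ 1.285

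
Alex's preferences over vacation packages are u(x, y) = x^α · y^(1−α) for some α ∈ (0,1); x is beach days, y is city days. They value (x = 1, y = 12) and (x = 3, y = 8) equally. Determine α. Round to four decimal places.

α ≈ 0.2696

The Cobb–Douglas utilities coincide, so 1^α·12^(1−α) = 3^α·8^(1−α).
Rearrange to (1/3)^α = (8/12)^(1−α) and take logs: α·-1.0986123 = (1−α)·-0.4054651.
So α/(1−α) = (-0.4054651)/(-1.0986123) = 0.3690702, and α = 0.3690702/1.3690702 ≈ 0.2696.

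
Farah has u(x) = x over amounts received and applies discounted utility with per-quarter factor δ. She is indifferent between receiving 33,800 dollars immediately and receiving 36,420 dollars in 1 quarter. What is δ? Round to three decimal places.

δ ≈ 0.928

The payoff in 1 quarter is discounted by δ, so u(33800) = δ·u(36420) and δ = u(33800)/u(36420).
With u(x) = x: δ = 33800/36420 = 0.92806.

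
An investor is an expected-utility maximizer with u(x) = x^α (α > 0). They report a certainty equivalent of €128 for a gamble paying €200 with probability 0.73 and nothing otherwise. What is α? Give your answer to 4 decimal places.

α ≈ 0.7052

Since u(0) = 0, the lottery's EU is 0.73·200^α.
Setting u(128) equal to that: 128^α = 0.73·200^α ⇒ (128/200)^α = 0.73.
Take logs: α = ln 0.73 / ln(128/200) ≈ 0.705176.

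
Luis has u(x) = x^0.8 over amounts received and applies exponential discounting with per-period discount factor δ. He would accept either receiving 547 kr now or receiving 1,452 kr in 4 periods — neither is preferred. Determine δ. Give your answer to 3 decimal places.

δ ≈ 0.823

Equating discounted utilities: u(547) = δ^4·u(1452) ⇒ δ^4 = u(547)/u(1452).
With u(x) = x^0.8: δ^4 = 547^0.8/1452^0.8 = (547/1452)^0.8 = 0.45795.
So δ = 0.45795^(1/4) ≈ 0.823.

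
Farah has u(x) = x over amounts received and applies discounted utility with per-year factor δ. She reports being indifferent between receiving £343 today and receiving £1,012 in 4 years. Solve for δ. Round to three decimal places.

Indifference means u(343) = δ^4 · u(1012), so δ^4 = u(343)/u(1012).
With u(x) = x: δ^4 = 343/1012 = 0.33893.
Taking the 4th root: δ = 0.33893^(1/4) ≈ 0.763.

δ ≈ 0.763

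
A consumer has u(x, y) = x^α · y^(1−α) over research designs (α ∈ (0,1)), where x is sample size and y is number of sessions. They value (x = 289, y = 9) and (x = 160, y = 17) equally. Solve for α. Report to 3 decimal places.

The Cobb–Douglas utilities coincide, so 289^α·9^(1−α) = 160^α·17^(1−α).
Taking logs: α·ln 289 + (1−α)·ln 9 = α·ln 160 + (1−α)·ln 17, i.e. α·0.591253 = (1−α)·0.635989.
Thus α·(1.227242) = 0.635989, so α = 0.635989/1.227242 ≈ 0.518.

α ≈ 0.518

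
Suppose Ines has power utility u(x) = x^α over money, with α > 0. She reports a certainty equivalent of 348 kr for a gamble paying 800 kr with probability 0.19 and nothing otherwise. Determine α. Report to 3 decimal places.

The lottery's expected utility is 0.19·u(800) + 0.81·u(0) = 0.19·800^α (since u(0) = 0 for α > 0).
Indifference: 348^α = 0.19·800^α, so (348/800)^α = 0.19.
α = ln(0.19) / ln(348/800) = -1.660731/-0.832409 ≈ 1.995.

α ≈ 1.995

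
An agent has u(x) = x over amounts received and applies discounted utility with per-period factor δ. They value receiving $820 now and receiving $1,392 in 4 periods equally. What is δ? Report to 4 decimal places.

Equating discounted utilities: u(820) = δ^4·u(1392) ⇒ δ^4 = u(820)/u(1392).
With u(x) = x: δ^4 = 820/1392 = 0.58908.
Hence δ = (0.58908)^(1/4) = 0.876080.

δ ≈ 0.8761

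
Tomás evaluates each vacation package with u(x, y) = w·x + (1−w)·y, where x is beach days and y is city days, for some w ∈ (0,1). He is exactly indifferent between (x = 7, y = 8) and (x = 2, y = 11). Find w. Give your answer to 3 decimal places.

w = 0.375

Equating utilities: w·7 + (1−w)·8 = w·2 + (1−w)·11.
w·(7−2) = (1−w)·(11−8), i.e. w·5 = (1−w)·3.
Hence w = 3/(5+3) = 3/8 = 0.375.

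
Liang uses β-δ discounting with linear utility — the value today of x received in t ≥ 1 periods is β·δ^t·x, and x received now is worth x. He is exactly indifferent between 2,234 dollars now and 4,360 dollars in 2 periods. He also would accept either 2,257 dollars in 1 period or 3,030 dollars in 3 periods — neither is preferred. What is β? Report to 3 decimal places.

β ≈ 0.688

From the later pair, β·δ^1·2257 = β·δ^3·3030; dividing through, δ^2 = 2257/3030 = 0.74488, so δ = 0.86307.
The first indifference: 2234 = β·δ^2·4360, so β = 2234/(δ^2·4360) = 2234/(0.74488·4360) ≈ 0.688.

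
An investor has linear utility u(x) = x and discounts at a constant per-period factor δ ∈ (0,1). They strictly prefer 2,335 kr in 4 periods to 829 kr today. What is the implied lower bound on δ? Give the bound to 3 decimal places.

Under u(x) = x this choice says 829 < δ^4·2335.
So δ^4 > 829/2335 = 0.35503; taking the 4th root of both positive sides preserves the inequality.
δ > 0.35503^(1/4) = 0.772.

δ > 0.772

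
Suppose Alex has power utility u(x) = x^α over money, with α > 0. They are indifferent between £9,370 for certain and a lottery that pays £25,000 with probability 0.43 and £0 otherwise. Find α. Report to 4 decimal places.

α ≈ 0.8600

Since u(0) = 0, the lottery's EU is 0.43·25000^α.
Indifference: 9370^α = 0.43·25000^α, so (9370/25000)^α = 0.43.
Taking logs: α·ln(9370/25000) = ln(0.43), so α = -0.8439701 / -0.9813627 ≈ 0.8600.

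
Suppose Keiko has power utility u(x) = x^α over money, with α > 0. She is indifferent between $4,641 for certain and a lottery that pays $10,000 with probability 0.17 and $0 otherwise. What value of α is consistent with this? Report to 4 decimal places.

The lottery's expected utility is 0.17·u(10000) + 0.83·u(0) = 0.17·10000^α (since u(0) = 0 for α > 0).
Equating: 4641^α = 0.17·10000^α, i.e. 0.4641^α = 0.17.
Take logs: α = ln 0.17 / ln(4641/10000) ≈ 2.308272.

α ≈ 2.3083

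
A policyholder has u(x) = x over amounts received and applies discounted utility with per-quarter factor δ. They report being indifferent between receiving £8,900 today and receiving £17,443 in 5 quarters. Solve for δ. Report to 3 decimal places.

δ ≈ 0.874

Equating discounted utilities: u(8900) = δ^5·u(17443) ⇒ δ^5 = u(8900)/u(17443).
With u(x) = x: δ^5 = 8900/17443 = 0.51023.
So δ = 0.51023^(1/5) ≈ 0.874.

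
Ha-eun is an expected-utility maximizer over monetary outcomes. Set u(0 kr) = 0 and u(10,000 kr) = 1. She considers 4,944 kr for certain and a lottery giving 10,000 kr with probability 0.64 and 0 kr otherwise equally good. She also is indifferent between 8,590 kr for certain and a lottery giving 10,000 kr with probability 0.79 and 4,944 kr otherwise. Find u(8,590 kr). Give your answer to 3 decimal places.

The first gamble pins u(4,944 kr): it must equal 0.64·1 + 0.36·0 = 0.64.
Chaining: u(8,590 kr) = 0.79·1.00 + 0.21·0.64 = 0.9244.

0.924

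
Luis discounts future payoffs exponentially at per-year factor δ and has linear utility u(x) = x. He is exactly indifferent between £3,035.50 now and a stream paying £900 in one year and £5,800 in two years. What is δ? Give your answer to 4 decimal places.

Present value of the stream is 900·δ + 5800·δ². Indifference gives 900δ + 5800δ² = 3035.50.
Rearranged: 5800δ² + 900δ − 3035.50 = 0.
The positive root is δ = [−900 + √(900² + 4·5800·3035.50)] / (2·5800) = (−900 + 8440.000)/11600 ≈ 0.6500.

δ ≈ 0.6500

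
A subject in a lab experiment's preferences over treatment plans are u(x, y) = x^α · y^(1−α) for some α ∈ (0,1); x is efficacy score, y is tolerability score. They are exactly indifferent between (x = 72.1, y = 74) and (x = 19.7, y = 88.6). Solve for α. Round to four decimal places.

α ≈ 0.1219

Indifference: 72.1^α · 74^(1−α) = 19.7^α · 88.6^(1−α).
(72.1/19.7)^α = (88.6/74)^(1−α); take logs: α·ln(72.1/19.7) = (1−α)·ln(88.6/74), i.e. α·1.2974354 = (1−α)·0.1800668.
Thus α·(1.4775022) = 0.1800668, so α = 0.1800668/1.4775022 ≈ 0.1219.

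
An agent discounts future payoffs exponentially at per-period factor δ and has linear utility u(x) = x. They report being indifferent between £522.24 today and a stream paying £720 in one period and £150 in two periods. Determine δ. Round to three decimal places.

Equating present values: 522.24 = 720δ + 150δ².
So 150δ² + 720δ − 522.24 = 0.
By the quadratic formula (taking the positive root), δ = (−720 + √831744.00) / 300 ≈ 0.640.

δ ≈ 0.640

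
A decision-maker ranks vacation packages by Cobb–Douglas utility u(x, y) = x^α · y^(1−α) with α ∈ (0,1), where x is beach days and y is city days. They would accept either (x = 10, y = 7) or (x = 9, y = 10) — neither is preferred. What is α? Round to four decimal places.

α ≈ 0.7720

The Cobb–Douglas utilities coincide, so 10^α·7^(1−α) = 9^α·10^(1−α).
Rearrange to (10/9)^α = (10/7)^(1−α) and take logs: α·0.1053605 = (1−α)·0.3566749.
Thus α·(0.4620354) = 0.3566749, so α = 0.3566749/0.4620354 ≈ 0.7720.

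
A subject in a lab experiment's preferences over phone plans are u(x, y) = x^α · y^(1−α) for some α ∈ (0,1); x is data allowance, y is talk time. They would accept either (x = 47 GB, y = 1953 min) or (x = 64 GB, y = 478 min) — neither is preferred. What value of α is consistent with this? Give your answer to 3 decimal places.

Set the two utilities equal: 47^α·1953^(1−α) = 64^α·478^(1−α).
Taking logs: α·ln 47 + (1−α)·ln 1953 = α·ln 64 + (1−α)·ln 478, i.e. α·-0.308735 = (1−α)·-1.407511.
So α/(1−α) = (-1.407511)/(-0.308735) = 4.558962, and α = 4.558962/5.558962 ≈ 0.820.

α ≈ 0.820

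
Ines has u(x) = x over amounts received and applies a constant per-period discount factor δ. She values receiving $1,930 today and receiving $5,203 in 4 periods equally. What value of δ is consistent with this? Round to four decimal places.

The payoff in 4 periods is discounted by δ^4, so u(1930) = δ^4·u(5203) and δ^4 = u(1930)/u(5203).
With u(x) = x: δ^4 = 1930/5203 = 0.37094.
Hence δ = (0.37094)^(1/4) = 0.780415.

δ ≈ 0.7804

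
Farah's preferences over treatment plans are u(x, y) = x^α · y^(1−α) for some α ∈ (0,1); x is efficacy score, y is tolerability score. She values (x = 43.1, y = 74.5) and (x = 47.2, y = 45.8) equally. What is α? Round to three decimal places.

The Cobb–Douglas utilities coincide, so 43.1^α·74.5^(1−α) = 47.2^α·45.8^(1−α).
(43.1/47.2)^α = (45.8/74.5)^(1−α); take logs: α·ln(43.1/47.2) = (1−α)·ln(45.8/74.5), i.e. α·-0.090871 = (1−α)·-0.486515.
With A = -0.090871 and B = -0.486515: α·A = (1−α)·B, so α = B/(A+B) = -0.486515/-0.577386 ≈ 0.843.

α ≈ 0.843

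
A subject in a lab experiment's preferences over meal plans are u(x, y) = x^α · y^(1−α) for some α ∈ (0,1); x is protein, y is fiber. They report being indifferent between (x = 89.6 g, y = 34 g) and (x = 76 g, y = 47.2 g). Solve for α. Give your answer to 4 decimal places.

α ≈ 0.6658

The Cobb–Douglas utilities coincide, so 89.6^α·34^(1−α) = 76^α·47.2^(1−α).
Rearrange to (89.6/76)^α = (47.2/34)^(1−α) and take logs: α·0.1646220 = (1−α)·0.3280334.
Thus α·(0.4926554) = 0.3280334, so α = 0.3280334/0.4926554 ≈ 0.6658.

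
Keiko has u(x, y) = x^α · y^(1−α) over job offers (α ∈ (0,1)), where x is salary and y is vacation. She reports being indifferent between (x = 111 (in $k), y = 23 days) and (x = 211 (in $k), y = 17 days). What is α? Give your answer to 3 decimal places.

α ≈ 0.320

The Cobb–Douglas utilities coincide, so 111^α·23^(1−α) = 211^α·17^(1−α).
(111/211)^α = (17/23)^(1−α); take logs: α·ln(111/211) = (1−α)·ln(17/23), i.e. α·-0.642328 = (1−α)·-0.302281.
Thus α·(-0.944609) = -0.302281, so α = -0.302281/-0.944609 ≈ 0.320.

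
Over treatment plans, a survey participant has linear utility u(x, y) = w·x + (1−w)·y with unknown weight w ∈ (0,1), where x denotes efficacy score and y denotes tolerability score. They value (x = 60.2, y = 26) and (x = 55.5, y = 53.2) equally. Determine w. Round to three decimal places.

Equating utilities: w·60.2 + (1−w)·26 = w·55.5 + (1−w)·53.2.
Rearranging, 4.7·w − 27.2·(1−w) = 0.
Hence w = 27.2/(4.7+27.2) = 27.2/31.9 = 0.853.

w = 0.853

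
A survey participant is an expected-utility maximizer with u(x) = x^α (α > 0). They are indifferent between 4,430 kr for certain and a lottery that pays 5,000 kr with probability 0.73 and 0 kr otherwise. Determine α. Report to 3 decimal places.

α ≈ 2.600

EU(lottery) = 0.73·5000^α + 0.27·0 = 0.73·5000^α.
Indifference: 4430^α = 0.73·5000^α, so (4430/5000)^α = 0.73.
Take logs: α = ln 0.73 / ln(4430/5000) ≈ 2.60009.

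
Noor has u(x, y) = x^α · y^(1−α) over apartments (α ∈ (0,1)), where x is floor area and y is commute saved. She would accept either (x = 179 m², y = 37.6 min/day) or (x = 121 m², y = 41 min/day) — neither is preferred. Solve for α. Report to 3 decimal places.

Indifference: 179^α · 37.6^(1−α) = 121^α · 41^(1−α).
Rearrange to (179/121)^α = (41/37.6)^(1−α) and take logs: α·0.391595 = (1−α)·0.086568.
Thus α·(0.478163) = 0.086568, so α = 0.086568/0.478163 ≈ 0.181.

α ≈ 0.181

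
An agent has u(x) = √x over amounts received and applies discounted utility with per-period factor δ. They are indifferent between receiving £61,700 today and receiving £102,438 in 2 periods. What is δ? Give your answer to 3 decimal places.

δ ≈ 0.881

The payoff in 2 periods is discounted by δ^2, so u(61700) = δ^2·u(102438) and δ^2 = u(61700)/u(102438).
Since u(x) = √x, δ^2 = √(61700/102438) = 0.77609.
Hence δ = (0.77609)^(1/2) = 0.88096.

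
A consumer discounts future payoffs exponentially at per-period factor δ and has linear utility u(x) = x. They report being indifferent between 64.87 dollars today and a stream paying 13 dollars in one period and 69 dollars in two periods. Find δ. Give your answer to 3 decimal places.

The stream is worth 13δ + 69δ² today, so 13δ + 69δ² = 64.87.
Rearranged: 69δ² + 13δ − 64.87 = 0.
δ = (−13 + √(13² + 4·69·64.87)) / (2·69) = (−13 + √18073.12) / 138 ≈ 0.880.

δ ≈ 0.880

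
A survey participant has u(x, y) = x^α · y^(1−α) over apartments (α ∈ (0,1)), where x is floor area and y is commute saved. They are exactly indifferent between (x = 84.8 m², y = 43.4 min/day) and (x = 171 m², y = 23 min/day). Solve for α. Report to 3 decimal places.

α ≈ 0.475

The Cobb–Douglas utilities coincide, so 84.8^α·43.4^(1−α) = 171^α·23^(1−α).
(84.8/171)^α = (23/43.4)^(1−α); take logs: α·ln(84.8/171) = (1−α)·ln(23/43.4), i.e. α·-0.701368 = (1−α)·-0.634965.
With A = -0.701368 and B = -0.634965: α·A = (1−α)·B, so α = B/(A+B) = -0.634965/-1.336333 ≈ 0.475.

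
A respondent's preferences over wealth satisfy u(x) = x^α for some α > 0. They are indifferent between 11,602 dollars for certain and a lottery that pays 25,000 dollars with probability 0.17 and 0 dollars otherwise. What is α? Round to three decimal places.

α ≈ 2.308

EU(lottery) = 0.17·25000^α + 0.83·0 = 0.17·25000^α.
Indifference: 11602^α = 0.17·25000^α, so (11602/25000)^α = 0.17.
Take logs: α = ln 0.17 / ln(11602/25000) ≈ 2.30814.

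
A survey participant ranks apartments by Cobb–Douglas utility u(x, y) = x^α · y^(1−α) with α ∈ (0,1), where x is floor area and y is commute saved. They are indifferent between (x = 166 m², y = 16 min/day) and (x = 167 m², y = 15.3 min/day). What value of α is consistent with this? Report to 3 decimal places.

Set the two utilities equal: 166^α·16^(1−α) = 167^α·15.3^(1−α).
Taking logs: α·ln 166 + (1−α)·ln 16 = α·ln 167 + (1−α)·ln 15.3, i.e. α·-0.006006 = (1−α)·-0.044736.
With A = -0.006006 and B = -0.044736: α·A = (1−α)·B, so α = B/(A+B) = -0.044736/-0.050742 ≈ 0.882.

α ≈ 0.882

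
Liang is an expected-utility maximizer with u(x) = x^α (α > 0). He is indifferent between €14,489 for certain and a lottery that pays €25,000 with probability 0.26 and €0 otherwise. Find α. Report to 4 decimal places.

Since u(0) = 0, the lottery's EU is 0.26·25000^α.
Setting u(14489) equal to that: 14489^α = 0.26·25000^α ⇒ (14489/25000)^α = 0.26.
Take logs: α = ln 0.26 / ln(14489/25000) ≈ 2.469492.

α ≈ 2.4695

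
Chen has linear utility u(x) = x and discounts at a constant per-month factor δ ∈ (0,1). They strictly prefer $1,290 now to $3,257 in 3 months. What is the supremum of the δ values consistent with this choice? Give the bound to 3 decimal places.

δ < 0.734

Comparing present values: 1290 > δ^3·3257.
So δ^3 < 1290/3257 = 0.39607; taking the cube root of both positive sides preserves the inequality.
δ < 0.39607^(1/3) = 0.734.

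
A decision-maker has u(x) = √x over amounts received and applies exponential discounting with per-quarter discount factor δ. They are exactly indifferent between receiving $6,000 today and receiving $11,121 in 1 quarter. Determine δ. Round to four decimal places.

Equating discounted utilities: u(6000) = δ·u(11121) ⇒ δ = u(6000)/u(11121).
With u(x) = √x: δ = √6000/√11121 = √(6000/11121) = 0.73452.

δ ≈ 0.7345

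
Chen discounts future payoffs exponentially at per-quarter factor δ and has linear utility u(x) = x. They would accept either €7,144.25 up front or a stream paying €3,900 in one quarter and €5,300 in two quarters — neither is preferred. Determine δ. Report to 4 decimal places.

The stream is worth 3900δ + 5300δ² today, so 3900δ + 5300δ² = 7144.25.
Rearranged: 5300δ² + 3900δ − 7144.25 = 0.
The positive root is δ = [−3900 + √(3900² + 4·5300·7144.25)] / (2·5300) = (−3900 + 12910.000)/10600 ≈ 0.8500.

δ ≈ 0.8500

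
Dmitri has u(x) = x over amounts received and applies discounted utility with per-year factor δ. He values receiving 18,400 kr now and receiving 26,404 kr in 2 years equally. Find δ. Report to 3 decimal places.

The payoff in 2 years is discounted by δ^2, so u(18400) = δ^2·u(26404) and δ^2 = u(18400)/u(26404).
With u(x) = x: δ^2 = 18400/26404 = 0.69686.
Hence δ = (0.69686)^(1/2) = 0.83478.

δ ≈ 0.835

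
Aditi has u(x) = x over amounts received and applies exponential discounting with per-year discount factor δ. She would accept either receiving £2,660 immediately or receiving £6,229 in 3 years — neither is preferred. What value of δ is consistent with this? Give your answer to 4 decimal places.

Indifference means u(2660) = δ^3 · u(6229), so δ^3 = u(2660)/u(6229).
With u(x) = x: δ^3 = 2660/6229 = 0.42703.
Hence δ = (0.42703)^(1/3) = 0.753045.

δ ≈ 0.7530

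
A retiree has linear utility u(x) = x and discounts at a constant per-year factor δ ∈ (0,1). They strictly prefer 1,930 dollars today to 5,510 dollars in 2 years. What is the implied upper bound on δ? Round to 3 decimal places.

δ < 0.592

The preference means 1930 > δ^2·5510.
So δ^2 < 1930/5510 = 0.35027; taking the square root of both positive sides preserves the inequality.
δ < 0.35027^(1/2) = 0.592.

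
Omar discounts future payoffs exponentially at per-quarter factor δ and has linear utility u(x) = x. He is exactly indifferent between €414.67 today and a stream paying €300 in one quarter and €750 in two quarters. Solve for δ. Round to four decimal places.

δ ≈ 0.5700

Present value of the stream is 300·δ + 750·δ². Indifference gives 300δ + 750δ² = 414.67.
So 750δ² + 300δ − 414.67 = 0.
δ = (−300 + √(300² + 4·750·414.67)) / (2·750) = (−300 + √1334010.00) / 1500 ≈ 0.5700.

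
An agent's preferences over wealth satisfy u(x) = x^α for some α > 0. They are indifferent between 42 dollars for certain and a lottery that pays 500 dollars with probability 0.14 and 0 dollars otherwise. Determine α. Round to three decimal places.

EU(lottery) = 0.14·500^α + 0.86·0 = 0.14·500^α.
Equating: 42^α = 0.14·500^α, i.e. 0.0840^α = 0.14.
Taking logs: α·ln(42/500) = ln(0.14), so α = -1.966113 / -2.476938 ≈ 0.794.

α ≈ 0.794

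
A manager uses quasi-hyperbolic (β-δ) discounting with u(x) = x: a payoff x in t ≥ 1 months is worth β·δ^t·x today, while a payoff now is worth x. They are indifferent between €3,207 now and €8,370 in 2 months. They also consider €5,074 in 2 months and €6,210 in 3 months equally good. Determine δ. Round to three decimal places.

δ ≈ 0.817

From the later pair, β·δ^2·5074 = β·δ^3·6210; dividing through, δ = 5074/6210 = 0.81707.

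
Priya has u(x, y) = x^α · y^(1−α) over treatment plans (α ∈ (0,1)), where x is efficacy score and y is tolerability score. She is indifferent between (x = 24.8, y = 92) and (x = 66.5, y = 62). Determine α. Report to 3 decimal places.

α ≈ 0.286

The Cobb–Douglas utilities coincide, so 24.8^α·92^(1−α) = 66.5^α·62^(1−α).
(24.8/66.5)^α = (62/92)^(1−α); take logs: α·ln(24.8/66.5) = (1−α)·ln(62/92), i.e. α·-0.986358 = (1−α)·-0.394654.
With A = -0.986358 and B = -0.394654: α·A = (1−α)·B, so α = B/(A+B) = -0.394654/-1.381012 ≈ 0.286.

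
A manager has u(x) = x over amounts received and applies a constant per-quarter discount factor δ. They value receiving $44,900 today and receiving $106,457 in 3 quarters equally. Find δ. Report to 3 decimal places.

δ ≈ 0.750

Equating discounted utilities: u(44900) = δ^3·u(106457) ⇒ δ^3 = u(44900)/u(106457).
With u(x) = x: δ^3 = 44900/106457 = 0.42177.
So δ = 0.42177^(1/3) ≈ 0.750.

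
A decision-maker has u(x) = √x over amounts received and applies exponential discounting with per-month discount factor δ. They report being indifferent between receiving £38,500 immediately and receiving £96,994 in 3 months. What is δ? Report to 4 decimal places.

The payoff in 3 months is discounted by δ^3, so u(38500) = δ^3·u(96994) and δ^3 = u(38500)/u(96994).
Since u(x) = √x, δ^3 = √(38500/96994) = 0.63003.
Hence δ = (0.63003)^(1/3) = 0.857273.

δ ≈ 0.8573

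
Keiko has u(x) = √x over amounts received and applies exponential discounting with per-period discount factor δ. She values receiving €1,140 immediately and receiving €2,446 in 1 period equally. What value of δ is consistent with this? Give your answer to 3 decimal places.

The payoff in 1 period is discounted by δ, so u(1140) = δ·u(2446) and δ = u(1140)/u(2446).
Since u(x) = √x, δ = √(1140/2446) = 0.68269.

δ ≈ 0.683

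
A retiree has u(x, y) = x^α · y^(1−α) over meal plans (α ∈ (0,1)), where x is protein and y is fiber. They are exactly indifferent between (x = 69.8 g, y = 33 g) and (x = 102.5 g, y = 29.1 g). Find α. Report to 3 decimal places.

The Cobb–Douglas utilities coincide, so 69.8^α·33^(1−α) = 102.5^α·29.1^(1−α).
Taking logs: α·ln 69.8 + (1−α)·ln 33 = α·ln 102.5 + (1−α)·ln 29.1, i.e. α·-0.384229 = (1−α)·-0.125769.
With A = -0.384229 and B = -0.125769: α·A = (1−α)·B, so α = B/(A+B) = -0.125769/-0.509998 ≈ 0.247.

α ≈ 0.247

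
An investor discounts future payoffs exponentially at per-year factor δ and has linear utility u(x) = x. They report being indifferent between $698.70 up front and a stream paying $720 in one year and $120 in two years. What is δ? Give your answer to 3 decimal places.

Equating present values: 698.70 = 720δ + 120δ².
That is, 120δ² + 720δ − 698.70 = 0, a quadratic in δ.
The positive root is δ = [−720 + √(720² + 4·120·698.70)] / (2·120) = (−720 + 924.000)/240 ≈ 0.850.

δ ≈ 0.850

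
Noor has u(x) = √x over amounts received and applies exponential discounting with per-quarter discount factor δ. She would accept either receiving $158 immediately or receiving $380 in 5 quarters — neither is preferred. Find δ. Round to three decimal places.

δ ≈ 0.916

Equating discounted utilities: u(158) = δ^5·u(380) ⇒ δ^5 = u(158)/u(380).
With u(x) = √x: δ^5 = √158/√380 = √(158/380) = 0.64482.
Taking the 5th root: δ = 0.64482^(1/5) ≈ 0.916.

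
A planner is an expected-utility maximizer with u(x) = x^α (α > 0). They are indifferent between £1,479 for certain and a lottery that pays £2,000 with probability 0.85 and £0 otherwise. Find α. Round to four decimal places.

EU(lottery) = 0.85·2000^α + 0.15·0 = 0.85·2000^α.
Equating: 1479^α = 0.85·2000^α, i.e. 0.7395^α = 0.85.
Taking logs: α·ln(1479/2000) = ln(0.85), so α = -0.1625189 / -0.3017810 ≈ 0.5385.

α ≈ 0.5385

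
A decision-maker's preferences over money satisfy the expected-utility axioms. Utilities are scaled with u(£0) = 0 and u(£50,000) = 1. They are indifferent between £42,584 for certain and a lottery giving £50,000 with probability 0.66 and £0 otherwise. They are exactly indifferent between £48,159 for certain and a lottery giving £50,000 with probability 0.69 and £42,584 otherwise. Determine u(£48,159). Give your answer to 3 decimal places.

First, u(£42,584) = 0.66·u(£50,000) + 0.34·u(£0) = 0.66.
Then u(£48,159) = 0.69·u(£50,000) + 0.31·u(£42,584) = 0.69·1.00 + 0.31·0.66 = 0.8946.

0.895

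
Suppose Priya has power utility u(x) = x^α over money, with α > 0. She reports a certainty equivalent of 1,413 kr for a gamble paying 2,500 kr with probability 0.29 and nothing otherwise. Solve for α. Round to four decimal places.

The lottery's expected utility is 0.29·u(2500) + 0.71·u(0) = 0.29·2500^α (since u(0) = 0 for α > 0).
Indifference: 1413^α = 0.29·2500^α, so (1413/2500)^α = 0.29.
Taking logs: α·ln(1413/2500) = ln(0.29), so α = -1.2378744 / -0.5705756 ≈ 2.1695.

α ≈ 2.1695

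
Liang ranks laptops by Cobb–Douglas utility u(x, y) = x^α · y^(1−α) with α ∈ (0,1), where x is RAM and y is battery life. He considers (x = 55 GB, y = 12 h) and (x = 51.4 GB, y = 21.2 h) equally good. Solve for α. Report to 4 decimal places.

The Cobb–Douglas utilities coincide, so 55^α·12^(1−α) = 51.4^α·21.2^(1−α).
Taking logs: α·ln 55 + (1−α)·ln 12 = α·ln 51.4 + (1−α)·ln 21.2, i.e. α·0.0676950 = (1−α)·0.5690945.
Thus α·(0.6367895) = 0.5690945, so α = 0.5690945/0.6367895 ≈ 0.8937.

α ≈ 0.8937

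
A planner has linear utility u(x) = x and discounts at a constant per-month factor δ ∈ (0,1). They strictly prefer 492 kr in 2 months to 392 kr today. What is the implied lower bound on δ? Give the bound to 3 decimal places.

δ > 0.893

Under u(x) = x this choice says 392 < δ^2·492.
So δ^2 > 392/492 = 0.79675; taking the square root of both positive sides preserves the inequality.
δ > (392/492)^(1/2) ≈ 0.893.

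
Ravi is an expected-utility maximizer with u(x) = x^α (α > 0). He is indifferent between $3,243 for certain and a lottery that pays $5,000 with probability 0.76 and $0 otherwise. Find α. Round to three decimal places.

α ≈ 0.634

The lottery's expected utility is 0.76·u(5000) + 0.24·u(0) = 0.76·5000^α (since u(0) = 0 for α > 0).
Indifference: 3243^α = 0.76·5000^α, so (3243/5000)^α = 0.76.
Take logs: α = ln 0.76 / ln(3243/5000) ≈ 0.63389.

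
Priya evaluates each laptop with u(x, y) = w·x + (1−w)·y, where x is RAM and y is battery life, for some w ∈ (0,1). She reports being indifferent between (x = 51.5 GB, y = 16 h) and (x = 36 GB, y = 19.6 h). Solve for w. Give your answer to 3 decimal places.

w = 0.188

Indifference: w·51.5 + (1−w)·16 = w·36 + (1−w)·19.6.
Rearranging, 15.5·w − 3.6·(1−w) = 0.
So w/(1−w) = 3.6/15.5 = 0.2323, giving w = 3.6/(15.5+3.6) = 0.188.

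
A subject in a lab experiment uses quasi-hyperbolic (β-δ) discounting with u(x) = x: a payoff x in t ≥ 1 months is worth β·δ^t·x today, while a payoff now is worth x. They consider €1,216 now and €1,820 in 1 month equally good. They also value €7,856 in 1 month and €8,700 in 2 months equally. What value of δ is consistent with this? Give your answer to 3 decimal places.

The second indifference involves only future payoffs, so β cancels: β·δ^1·7856 = β·δ^2·8700, giving δ = 7856/8700 = 0.90299.

δ ≈ 0.903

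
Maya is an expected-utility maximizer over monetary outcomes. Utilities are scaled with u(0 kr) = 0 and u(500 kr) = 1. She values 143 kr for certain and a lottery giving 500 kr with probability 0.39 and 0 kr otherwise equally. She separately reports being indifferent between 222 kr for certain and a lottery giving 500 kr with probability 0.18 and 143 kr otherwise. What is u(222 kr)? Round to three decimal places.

0.500

First, u(143 kr) = 0.39·u(500 kr) + 0.61·u(0 kr) = 0.39.
Chaining: u(222 kr) = 0.18·1.00 + 0.82·0.39 = 0.4998.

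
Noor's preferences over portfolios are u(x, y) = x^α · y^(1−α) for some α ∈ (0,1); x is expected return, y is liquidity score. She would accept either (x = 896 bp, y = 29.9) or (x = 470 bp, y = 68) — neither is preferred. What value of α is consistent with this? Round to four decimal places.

α ≈ 0.5601

The Cobb–Douglas utilities coincide, so 896^α·29.9^(1−α) = 470^α·68^(1−α).
Taking logs: α·ln 896 + (1−α)·ln 29.9 = α·ln 470 + (1−α)·ln 68, i.e. α·0.6452077 = (1−α)·0.8216492.
Thus α·(1.4668569) = 0.8216492, so α = 0.8216492/1.4668569 ≈ 0.5601.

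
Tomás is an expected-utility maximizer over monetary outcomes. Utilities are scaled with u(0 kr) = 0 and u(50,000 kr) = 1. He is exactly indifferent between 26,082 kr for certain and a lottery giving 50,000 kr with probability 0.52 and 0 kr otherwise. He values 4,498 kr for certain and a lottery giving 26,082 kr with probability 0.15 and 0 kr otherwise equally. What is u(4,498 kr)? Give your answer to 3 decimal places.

0.078

The first gamble pins u(26,082 kr): it must equal 0.52·1 + 0.48·0 = 0.52.
The second indifference gives u(4,498 kr) = 0.15·u(26,082 kr) + 0.85·u(0 kr) = 0.15·0.52 + 0.85·0.00 = 0.0780.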